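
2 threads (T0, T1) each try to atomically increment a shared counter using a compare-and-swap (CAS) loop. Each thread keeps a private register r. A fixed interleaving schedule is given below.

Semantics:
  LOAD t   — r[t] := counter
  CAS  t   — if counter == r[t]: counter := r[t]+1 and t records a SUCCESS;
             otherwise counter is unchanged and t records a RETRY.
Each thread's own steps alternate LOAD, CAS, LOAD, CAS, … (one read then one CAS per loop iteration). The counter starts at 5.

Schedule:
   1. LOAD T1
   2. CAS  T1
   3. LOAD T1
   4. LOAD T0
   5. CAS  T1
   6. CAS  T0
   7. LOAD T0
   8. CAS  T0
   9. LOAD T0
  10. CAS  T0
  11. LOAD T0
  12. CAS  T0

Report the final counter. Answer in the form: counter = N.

[1] T1.load  rd  (counter 5, T1.r 5)
[2] T1.cas  hit  (counter 6, T1.r 5)
[3] T1.load  rd  (counter 6, T1.r 6)
[4] T0.load  rd  (counter 6, T0.r 6)
[5] T1.cas  hit  (counter 7, T1.r 6)
[6] T0.cas  miss  (counter 7, T0.r 6)
[7] T0.load  rd  (counter 7, T0.r 7)
[8] T0.cas  hit  (counter 8, T0.r 7)
[9] T0.load  rd  (counter 8, T0.r 8)
[10] T0.cas  hit  (counter 9, T0.r 8)
[11] T0.load  rd  (counter 9, T0.r 9)
[12] T0.cas  hit  (counter 10, T0.r 9)

counter = 10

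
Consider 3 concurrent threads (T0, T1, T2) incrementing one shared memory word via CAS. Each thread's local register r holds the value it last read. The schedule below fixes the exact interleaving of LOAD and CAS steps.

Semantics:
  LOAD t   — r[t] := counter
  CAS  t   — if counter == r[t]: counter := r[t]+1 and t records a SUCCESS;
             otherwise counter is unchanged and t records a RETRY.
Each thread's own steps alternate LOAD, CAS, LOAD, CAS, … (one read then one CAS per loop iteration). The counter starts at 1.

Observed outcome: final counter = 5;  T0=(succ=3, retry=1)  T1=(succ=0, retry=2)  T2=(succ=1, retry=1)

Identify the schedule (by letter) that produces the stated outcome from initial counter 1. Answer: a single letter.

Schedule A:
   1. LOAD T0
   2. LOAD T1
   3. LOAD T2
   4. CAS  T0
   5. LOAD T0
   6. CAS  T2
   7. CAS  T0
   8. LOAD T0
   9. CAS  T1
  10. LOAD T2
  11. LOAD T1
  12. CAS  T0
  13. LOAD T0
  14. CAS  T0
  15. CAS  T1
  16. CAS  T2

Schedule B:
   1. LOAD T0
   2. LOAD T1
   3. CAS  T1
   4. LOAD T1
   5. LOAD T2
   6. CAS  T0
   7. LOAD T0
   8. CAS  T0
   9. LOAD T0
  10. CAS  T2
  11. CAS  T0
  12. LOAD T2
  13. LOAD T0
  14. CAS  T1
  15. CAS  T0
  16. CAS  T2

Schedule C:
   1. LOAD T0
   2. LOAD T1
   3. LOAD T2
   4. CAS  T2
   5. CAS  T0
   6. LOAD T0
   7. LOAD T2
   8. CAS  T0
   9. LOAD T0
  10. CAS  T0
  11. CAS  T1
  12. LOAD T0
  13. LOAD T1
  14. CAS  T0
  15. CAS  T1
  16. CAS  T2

Run C:
T0 LOAD — after: cnt=1, r=1 — load
T1 LOAD — after: cnt=1, r=1 — load
T2 LOAD — after: cnt=1, r=1 — load
T2 CAS — after: cnt=2, r=1 — ok
T0 CAS — after: cnt=2, r=1 — retry
T0 LOAD — after: cnt=2, r=2 — load
T2 LOAD — after: cnt=2, r=2 — load
T0 CAS — after: cnt=3, r=2 — ok
T0 LOAD — after: cnt=3, r=3 — load
T0 CAS — after: cnt=4, r=3 — ok
T1 CAS — after: cnt=4, r=1 — retry
T0 LOAD — after: cnt=4, r=4 — load
T1 LOAD — after: cnt=4, r=4 — load
T0 CAS — after: cnt=5, r=4 — ok
T1 CAS — after: cnt=5, r=4 — retry
T2 CAS — after: cnt=5, r=2 — retry

C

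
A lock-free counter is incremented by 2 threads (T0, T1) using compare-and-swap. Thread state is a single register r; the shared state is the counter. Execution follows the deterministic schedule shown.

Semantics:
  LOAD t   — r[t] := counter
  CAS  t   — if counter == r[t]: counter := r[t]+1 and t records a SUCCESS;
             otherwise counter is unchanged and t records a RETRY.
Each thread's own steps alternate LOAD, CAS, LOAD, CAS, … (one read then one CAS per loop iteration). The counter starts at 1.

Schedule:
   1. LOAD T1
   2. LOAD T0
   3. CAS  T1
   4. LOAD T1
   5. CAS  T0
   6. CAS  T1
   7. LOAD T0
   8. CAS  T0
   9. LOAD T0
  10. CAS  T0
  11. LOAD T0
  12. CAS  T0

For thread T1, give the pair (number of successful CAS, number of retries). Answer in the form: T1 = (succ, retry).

T1 = (2, 0)

[1] T1.load  rd  (counter 1, T1.r 1)
[2] T0.load  rd  (counter 1, T0.r 1)
[3] T1.cas  hit  (counter 2, T1.r 1)
[4] T1.load  rd  (counter 2, T1.r 2)
[5] T0.cas  miss  (counter 2, T0.r 1)
[6] T1.cas  hit  (counter 3, T1.r 2)
[7] T0.load  rd  (counter 3, T0.r 3)
[8] T0.cas  hit  (counter 4, T0.r 3)
[9] T0.load  rd  (counter 4, T0.r 4)
[10] T0.cas  hit  (counter 5, T0.r 4)
[11] T0.load  rd  (counter 5, T0.r 5)
[12] T0.cas  hit  (counter 6, T0.r 5)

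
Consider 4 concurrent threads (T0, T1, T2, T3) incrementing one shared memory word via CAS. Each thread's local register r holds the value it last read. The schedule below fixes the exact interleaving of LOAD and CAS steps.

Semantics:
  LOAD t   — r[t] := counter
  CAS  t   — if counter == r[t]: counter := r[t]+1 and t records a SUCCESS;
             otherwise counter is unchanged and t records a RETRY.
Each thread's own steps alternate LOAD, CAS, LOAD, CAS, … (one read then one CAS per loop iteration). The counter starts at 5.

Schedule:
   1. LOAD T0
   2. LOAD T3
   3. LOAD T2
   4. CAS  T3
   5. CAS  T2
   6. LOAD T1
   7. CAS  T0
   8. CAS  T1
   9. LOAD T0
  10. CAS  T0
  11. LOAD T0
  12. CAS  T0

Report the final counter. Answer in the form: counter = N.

counter = 9

T0 LOAD — after: cnt=5, r=5 — load
T3 LOAD — after: cnt=5, r=5 — load
T2 LOAD — after: cnt=5, r=5 — load
T3 CAS — after: cnt=6, r=5 — ok
T2 CAS — after: cnt=6, r=5 — retry
T1 LOAD — after: cnt=6, r=6 — load
T0 CAS — after: cnt=6, r=5 — retry
T1 CAS — after: cnt=7, r=6 — ok
T0 LOAD — after: cnt=7, r=7 — load
T0 CAS — after: cnt=8, r=7 — ok
T0 LOAD — after: cnt=8, r=8 — load
T0 CAS — after: cnt=9, r=8 — ok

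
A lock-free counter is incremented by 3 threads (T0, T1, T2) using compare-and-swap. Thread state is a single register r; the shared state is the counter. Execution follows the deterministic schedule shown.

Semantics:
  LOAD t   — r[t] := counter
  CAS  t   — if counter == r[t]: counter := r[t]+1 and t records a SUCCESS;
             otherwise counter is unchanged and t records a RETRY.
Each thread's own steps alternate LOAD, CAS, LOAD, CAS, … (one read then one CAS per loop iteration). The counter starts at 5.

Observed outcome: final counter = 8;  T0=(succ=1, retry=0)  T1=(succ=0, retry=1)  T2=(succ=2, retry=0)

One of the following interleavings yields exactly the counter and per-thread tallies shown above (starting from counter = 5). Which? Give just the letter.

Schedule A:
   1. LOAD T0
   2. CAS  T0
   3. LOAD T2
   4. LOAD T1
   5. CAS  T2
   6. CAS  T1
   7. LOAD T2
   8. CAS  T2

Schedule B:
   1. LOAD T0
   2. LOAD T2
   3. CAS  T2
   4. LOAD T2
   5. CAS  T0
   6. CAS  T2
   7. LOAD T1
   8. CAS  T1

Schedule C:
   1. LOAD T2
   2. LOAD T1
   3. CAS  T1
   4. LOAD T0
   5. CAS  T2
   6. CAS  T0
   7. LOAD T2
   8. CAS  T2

A

Simulating candidate A:
T0 LOAD — after: cnt=5, r=5 — load
T0 CAS — after: cnt=6, r=5 — ok
T2 LOAD — after: cnt=6, r=6 — load
T1 LOAD — after: cnt=6, r=6 — load
T2 CAS — after: cnt=7, r=6 — ok
T1 CAS — after: cnt=7, r=6 — retry
T2 LOAD — after: cnt=7, r=7 — load
T2 CAS — after: cnt=8, r=7 — ok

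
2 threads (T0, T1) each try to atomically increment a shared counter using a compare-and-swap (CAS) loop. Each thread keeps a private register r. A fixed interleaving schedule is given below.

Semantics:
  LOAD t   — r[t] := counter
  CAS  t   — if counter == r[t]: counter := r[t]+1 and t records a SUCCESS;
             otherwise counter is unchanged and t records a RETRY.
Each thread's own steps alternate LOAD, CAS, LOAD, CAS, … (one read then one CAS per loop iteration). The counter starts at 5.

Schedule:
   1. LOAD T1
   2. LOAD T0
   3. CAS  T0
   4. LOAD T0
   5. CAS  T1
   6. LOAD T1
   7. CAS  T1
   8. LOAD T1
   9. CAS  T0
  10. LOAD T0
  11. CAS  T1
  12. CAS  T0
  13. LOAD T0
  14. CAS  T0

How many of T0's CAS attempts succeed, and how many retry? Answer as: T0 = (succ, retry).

T0 = (2, 2)

   1) LOAD T1:  M=5  r_T1=5
   2) LOAD T0:  M=5  r_T0=5
   3) CAS  T0:  M=6  r_T0=5 ✓
   4) LOAD T0:  M=6  r_T0=6
   5) CAS  T1:  M=6  r_T1=5 ✗
   6) LOAD T1:  M=6  r_T1=6
   7) CAS  T1:  M=7  r_T1=6 ✓
   8) LOAD T1:  M=7  r_T1=7
   9) CAS  T0:  M=7  r_T0=6 ✗
  10) LOAD T0:  M=7  r_T0=7
  11) CAS  T1:  M=8  r_T1=7 ✓
  12) CAS  T0:  M=8  r_T0=7 ✗
  13) LOAD T0:  M=8  r_T0=8
  14) CAS  T0:  M=9  r_T0=8 ✓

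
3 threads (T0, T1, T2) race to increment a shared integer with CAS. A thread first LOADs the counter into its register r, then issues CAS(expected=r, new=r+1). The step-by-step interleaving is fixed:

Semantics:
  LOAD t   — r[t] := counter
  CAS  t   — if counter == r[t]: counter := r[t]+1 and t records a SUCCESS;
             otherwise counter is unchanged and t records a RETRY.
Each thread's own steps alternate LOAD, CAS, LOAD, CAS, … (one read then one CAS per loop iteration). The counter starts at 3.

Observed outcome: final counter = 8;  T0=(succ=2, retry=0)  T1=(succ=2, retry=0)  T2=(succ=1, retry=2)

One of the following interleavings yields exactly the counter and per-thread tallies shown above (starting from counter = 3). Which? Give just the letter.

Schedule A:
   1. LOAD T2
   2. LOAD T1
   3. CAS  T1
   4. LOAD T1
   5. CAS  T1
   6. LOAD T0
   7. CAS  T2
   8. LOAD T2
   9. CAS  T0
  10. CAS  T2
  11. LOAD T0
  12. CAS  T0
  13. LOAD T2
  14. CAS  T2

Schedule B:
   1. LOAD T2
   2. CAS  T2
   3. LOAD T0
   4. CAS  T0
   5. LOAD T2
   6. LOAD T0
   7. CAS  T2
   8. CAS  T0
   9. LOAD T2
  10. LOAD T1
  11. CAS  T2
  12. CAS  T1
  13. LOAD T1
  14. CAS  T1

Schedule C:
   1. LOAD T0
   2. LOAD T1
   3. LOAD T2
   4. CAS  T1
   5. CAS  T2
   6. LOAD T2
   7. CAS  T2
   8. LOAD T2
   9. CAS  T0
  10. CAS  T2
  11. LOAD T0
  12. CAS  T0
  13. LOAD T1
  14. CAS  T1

Tracing schedule A:
T2 LOAD — after: cnt=3, r=3 — load
T1 LOAD — after: cnt=3, r=3 — load
T1 CAS — after: cnt=4, r=3 — ok
T1 LOAD — after: cnt=4, r=4 — load
T1 CAS — after: cnt=5, r=4 — ok
T0 LOAD — after: cnt=5, r=5 — load
T2 CAS — after: cnt=5, r=3 — retry
T2 LOAD — after: cnt=5, r=5 — load
T0 CAS — after: cnt=6, r=5 — ok
T2 CAS — after: cnt=6, r=5 — retry
T0 LOAD — after: cnt=6, r=6 — load
T0 CAS — after: cnt=7, r=6 — ok
T2 LOAD — after: cnt=7, r=7 — load
T2 CAS — after: cnt=8, r=7 — ok

A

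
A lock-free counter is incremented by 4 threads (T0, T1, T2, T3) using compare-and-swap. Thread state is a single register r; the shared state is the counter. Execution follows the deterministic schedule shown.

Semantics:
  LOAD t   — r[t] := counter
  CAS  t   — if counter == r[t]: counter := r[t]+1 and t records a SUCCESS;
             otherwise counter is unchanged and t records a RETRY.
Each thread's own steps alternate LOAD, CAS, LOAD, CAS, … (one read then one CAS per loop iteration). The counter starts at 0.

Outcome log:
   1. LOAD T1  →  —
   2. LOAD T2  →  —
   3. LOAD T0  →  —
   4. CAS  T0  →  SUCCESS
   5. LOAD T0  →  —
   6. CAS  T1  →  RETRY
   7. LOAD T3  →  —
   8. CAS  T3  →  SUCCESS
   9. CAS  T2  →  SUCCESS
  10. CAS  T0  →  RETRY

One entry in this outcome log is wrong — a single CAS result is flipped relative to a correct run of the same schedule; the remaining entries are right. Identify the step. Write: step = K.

step = 9

Re-executing:
   1) LOAD T1:  M=0  r_T1=0
   2) LOAD T2:  M=0  r_T2=0
   3) LOAD T0:  M=0  r_T0=0
   4) CAS  T0:  M=1  r_T0=0 ✓
   5) LOAD T0:  M=1  r_T0=1
   6) CAS  T1:  M=1  r_T1=0 ✗
   7) LOAD T3:  M=1  r_T3=1
   8) CAS  T3:  M=2  r_T3=1 ✓
   9) CAS  T2:  M=2  r_T2=0 ✗
  10) CAS  T0:  M=2  r_T0=1 ✗
Mismatch at 9.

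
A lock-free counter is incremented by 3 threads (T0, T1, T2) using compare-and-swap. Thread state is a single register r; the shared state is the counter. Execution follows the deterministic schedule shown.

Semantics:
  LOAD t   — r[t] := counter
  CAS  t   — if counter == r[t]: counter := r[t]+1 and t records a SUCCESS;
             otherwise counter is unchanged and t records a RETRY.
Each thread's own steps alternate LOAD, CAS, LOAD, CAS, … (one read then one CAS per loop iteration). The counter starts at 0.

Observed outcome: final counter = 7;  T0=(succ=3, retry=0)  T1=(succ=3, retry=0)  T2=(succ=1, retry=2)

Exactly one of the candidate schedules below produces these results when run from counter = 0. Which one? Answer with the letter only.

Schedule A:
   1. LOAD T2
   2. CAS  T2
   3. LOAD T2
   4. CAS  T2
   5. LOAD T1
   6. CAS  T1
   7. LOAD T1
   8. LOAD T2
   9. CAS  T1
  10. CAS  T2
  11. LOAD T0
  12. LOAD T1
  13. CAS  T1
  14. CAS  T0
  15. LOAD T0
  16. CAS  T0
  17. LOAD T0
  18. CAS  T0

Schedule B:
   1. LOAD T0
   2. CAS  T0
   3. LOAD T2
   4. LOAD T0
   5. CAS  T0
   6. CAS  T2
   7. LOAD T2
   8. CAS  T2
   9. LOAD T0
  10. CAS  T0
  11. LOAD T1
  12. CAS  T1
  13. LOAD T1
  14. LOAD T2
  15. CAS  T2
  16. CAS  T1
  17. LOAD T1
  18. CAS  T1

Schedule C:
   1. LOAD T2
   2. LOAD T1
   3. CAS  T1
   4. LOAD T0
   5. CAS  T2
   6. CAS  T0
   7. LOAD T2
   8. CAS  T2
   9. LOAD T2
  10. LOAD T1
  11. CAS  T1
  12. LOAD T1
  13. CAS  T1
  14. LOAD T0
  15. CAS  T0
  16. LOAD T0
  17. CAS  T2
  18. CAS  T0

C

Tracing schedule C:
[1] T2.load  rd  (counter 0, T2.r 0)
[2] T1.load  rd  (counter 0, T1.r 0)
[3] T1.cas  hit  (counter 1, T1.r 0)
[4] T0.load  rd  (counter 1, T0.r 1)
[5] T2.cas  miss  (counter 1, T2.r 0)
[6] T0.cas  hit  (counter 2, T0.r 1)
[7] T2.load  rd  (counter 2, T2.r 2)
[8] T2.cas  hit  (counter 3, T2.r 2)
[9] T2.load  rd  (counter 3, T2.r 3)
[10] T1.load  rd  (counter 3, T1.r 3)
[11] T1.cas  hit  (counter 4, T1.r 3)
[12] T1.load  rd  (counter 4, T1.r 4)
[13] T1.cas  hit  (counter 5, T1.r 4)
[14] T0.load  rd  (counter 5, T0.r 5)
[15] T0.cas  hit  (counter 6, T0.r 5)
[16] T0.load  rd  (counter 6, T0.r 6)
[17] T2.cas  miss  (counter 6, T2.r 3)
[18] T0.cas  hit  (counter 7, T0.r 6)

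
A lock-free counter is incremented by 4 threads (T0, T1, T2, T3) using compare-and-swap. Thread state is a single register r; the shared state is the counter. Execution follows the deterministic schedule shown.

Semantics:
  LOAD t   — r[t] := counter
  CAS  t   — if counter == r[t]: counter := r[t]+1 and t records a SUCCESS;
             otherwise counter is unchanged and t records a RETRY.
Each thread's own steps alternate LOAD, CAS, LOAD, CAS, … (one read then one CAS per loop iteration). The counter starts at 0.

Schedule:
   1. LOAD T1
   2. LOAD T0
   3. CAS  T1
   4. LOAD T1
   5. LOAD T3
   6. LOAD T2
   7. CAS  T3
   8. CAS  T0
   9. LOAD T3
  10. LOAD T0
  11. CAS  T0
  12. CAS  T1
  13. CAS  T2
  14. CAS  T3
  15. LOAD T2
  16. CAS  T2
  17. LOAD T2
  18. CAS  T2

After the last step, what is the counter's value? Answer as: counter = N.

[1] T1.load  rd  (counter 0, T1.r 0)
[2] T0.load  rd  (counter 0, T0.r 0)
[3] T1.cas  hit  (counter 1, T1.r 0)
[4] T1.load  rd  (counter 1, T1.r 1)
[5] T3.load  rd  (counter 1, T3.r 1)
[6] T2.load  rd  (counter 1, T2.r 1)
[7] T3.cas  hit  (counter 2, T3.r 1)
[8] T0.cas  miss  (counter 2, T0.r 0)
[9] T3.load  rd  (counter 2, T3.r 2)
[10] T0.load  rd  (counter 2, T0.r 2)
[11] T0.cas  hit  (counter 3, T0.r 2)
[12] T1.cas  miss  (counter 3, T1.r 1)
[13] T2.cas  miss  (counter 3, T2.r 1)
[14] T3.cas  miss  (counter 3, T3.r 2)
[15] T2.load  rd  (counter 3, T2.r 3)
[16] T2.cas  hit  (counter 4, T2.r 3)
[17] T2.load  rd  (counter 4, T2.r 4)
[18] T2.cas  hit  (counter 5, T2.r 4)

counter = 5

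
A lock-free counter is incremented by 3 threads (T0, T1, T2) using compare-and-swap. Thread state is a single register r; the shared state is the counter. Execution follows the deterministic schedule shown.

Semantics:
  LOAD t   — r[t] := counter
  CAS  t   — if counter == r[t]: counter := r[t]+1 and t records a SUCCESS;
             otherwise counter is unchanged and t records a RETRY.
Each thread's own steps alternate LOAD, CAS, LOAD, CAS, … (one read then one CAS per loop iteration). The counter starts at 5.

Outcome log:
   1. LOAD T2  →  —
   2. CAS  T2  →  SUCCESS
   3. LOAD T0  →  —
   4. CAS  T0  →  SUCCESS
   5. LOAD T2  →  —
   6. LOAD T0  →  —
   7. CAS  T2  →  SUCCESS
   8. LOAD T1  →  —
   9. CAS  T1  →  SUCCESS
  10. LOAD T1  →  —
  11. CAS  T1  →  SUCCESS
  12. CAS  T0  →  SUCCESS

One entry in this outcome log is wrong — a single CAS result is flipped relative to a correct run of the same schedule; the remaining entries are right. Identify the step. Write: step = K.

Reference trace:
#1 T2 reads 5
#2 T2 CAS(5→6) writes; counter now 6
#3 T0 reads 6
#4 T0 CAS(6→7) writes; counter now 7
#5 T2 reads 7
#6 T0 reads 7
#7 T2 CAS(7→8) writes; counter now 8
#8 T1 reads 8
#9 T1 CAS(8→9) writes; counter now 9
#10 T1 reads 9
#11 T1 CAS(9→10) writes; counter now 10
#12 T0 CAS(7→8) fails; counter now 10
Mismatch at 12.

step = 12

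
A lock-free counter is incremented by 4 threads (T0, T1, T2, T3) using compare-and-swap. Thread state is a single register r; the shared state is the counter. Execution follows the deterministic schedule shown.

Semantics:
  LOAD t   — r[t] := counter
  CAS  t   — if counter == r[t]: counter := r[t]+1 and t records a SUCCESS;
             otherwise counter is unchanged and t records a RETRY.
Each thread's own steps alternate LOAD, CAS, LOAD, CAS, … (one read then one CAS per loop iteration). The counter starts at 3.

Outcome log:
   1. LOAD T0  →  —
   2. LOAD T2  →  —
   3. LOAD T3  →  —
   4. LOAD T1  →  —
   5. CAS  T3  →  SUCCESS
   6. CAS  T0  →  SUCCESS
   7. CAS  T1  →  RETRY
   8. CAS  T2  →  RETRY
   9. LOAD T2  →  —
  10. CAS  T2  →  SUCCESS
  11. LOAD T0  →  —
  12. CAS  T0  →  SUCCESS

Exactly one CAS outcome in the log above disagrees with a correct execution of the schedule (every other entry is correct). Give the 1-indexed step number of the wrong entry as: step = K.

step = 6

Correct run:
T0 LOAD — after: cnt=3, r=3 — load
T2 LOAD — after: cnt=3, r=3 — load
T3 LOAD — after: cnt=3, r=3 — load
T1 LOAD — after: cnt=3, r=3 — load
T3 CAS — after: cnt=4, r=3 — ok
T0 CAS — after: cnt=4, r=3 — retry
T1 CAS — after: cnt=4, r=3 — retry
T2 CAS — after: cnt=4, r=3 — retry
T2 LOAD — after: cnt=4, r=4 — load
T2 CAS — after: cnt=5, r=4 — ok
T0 LOAD — after: cnt=5, r=5 — load
T0 CAS — after: cnt=6, r=5 — ok
Log disagrees first at step 6.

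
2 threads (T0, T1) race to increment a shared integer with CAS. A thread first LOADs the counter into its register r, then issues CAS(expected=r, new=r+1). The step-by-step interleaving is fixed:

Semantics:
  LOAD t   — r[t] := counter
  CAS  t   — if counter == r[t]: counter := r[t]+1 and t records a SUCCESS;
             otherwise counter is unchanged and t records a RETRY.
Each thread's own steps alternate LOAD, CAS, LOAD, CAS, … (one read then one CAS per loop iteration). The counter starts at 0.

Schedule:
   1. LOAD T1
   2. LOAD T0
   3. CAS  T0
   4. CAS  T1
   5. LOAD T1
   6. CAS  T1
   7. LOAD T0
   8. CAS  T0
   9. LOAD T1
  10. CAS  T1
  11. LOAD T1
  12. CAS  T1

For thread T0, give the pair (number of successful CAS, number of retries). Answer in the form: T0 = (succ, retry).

[1] T1.load  rd  (counter 0, T1.r 0)
[2] T0.load  rd  (counter 0, T0.r 0)
[3] T0.cas  hit  (counter 1, T0.r 0)
[4] T1.cas  miss  (counter 1, T1.r 0)
[5] T1.load  rd  (counter 1, T1.r 1)
[6] T1.cas  hit  (counter 2, T1.r 1)
[7] T0.load  rd  (counter 2, T0.r 2)
[8] T0.cas  hit  (counter 3, T0.r 2)
[9] T1.load  rd  (counter 3, T1.r 3)
[10] T1.cas  hit  (counter 4, T1.r 3)
[11] T1.load  rd  (counter 4, T1.r 4)
[12] T1.cas  hit  (counter 5, T1.r 4)

T0 = (2, 0)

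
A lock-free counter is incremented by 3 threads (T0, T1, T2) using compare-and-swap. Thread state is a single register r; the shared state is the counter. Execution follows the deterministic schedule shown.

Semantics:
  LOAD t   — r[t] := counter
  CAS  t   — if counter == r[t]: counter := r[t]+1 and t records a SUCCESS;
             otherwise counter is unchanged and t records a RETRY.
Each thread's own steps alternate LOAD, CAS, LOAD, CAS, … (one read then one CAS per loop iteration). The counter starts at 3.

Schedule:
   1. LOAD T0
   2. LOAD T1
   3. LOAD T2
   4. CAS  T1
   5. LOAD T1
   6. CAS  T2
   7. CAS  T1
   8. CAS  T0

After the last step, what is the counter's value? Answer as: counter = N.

counter = 5

1. LOAD T0 → mem=3 r[T0]=3 [LOAD]
2. LOAD T1 → mem=3 r[T1]=3 [LOAD]
3. LOAD T2 → mem=3 r[T2]=3 [LOAD]
4. CAS T1 → mem=4 r[T1]=3 [OK]
5. LOAD T1 → mem=4 r[T1]=4 [LOAD]
6. CAS T2 → mem=4 r[T2]=3 [RETRY]
7. CAS T1 → mem=5 r[T1]=4 [OK]
8. CAS T0 → mem=5 r[T0]=3 [RETRY]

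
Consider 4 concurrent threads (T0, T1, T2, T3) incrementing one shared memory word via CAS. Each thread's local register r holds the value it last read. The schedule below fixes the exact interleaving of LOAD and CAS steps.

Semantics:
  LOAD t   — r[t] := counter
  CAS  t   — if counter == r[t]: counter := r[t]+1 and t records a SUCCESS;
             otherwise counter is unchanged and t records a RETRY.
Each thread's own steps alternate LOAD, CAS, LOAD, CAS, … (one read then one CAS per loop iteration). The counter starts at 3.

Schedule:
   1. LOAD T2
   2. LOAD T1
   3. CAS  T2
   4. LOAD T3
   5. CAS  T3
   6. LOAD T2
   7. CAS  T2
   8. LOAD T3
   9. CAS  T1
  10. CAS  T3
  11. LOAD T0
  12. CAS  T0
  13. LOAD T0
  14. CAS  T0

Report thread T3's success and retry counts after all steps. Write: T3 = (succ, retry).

T3 = (2, 0)

#1 T2 reads 3
#2 T1 reads 3
#3 T2 CAS(3→4) writes; counter now 4
#4 T3 reads 4
#5 T3 CAS(4→5) writes; counter now 5
#6 T2 reads 5
#7 T2 CAS(5→6) writes; counter now 6
#8 T3 reads 6
#9 T1 CAS(3→4) fails; counter now 6
#10 T3 CAS(6→7) writes; counter now 7
#11 T0 reads 7
#12 T0 CAS(7→8) writes; counter now 8
#13 T0 reads 8
#14 T0 CAS(8→9) writes; counter now 9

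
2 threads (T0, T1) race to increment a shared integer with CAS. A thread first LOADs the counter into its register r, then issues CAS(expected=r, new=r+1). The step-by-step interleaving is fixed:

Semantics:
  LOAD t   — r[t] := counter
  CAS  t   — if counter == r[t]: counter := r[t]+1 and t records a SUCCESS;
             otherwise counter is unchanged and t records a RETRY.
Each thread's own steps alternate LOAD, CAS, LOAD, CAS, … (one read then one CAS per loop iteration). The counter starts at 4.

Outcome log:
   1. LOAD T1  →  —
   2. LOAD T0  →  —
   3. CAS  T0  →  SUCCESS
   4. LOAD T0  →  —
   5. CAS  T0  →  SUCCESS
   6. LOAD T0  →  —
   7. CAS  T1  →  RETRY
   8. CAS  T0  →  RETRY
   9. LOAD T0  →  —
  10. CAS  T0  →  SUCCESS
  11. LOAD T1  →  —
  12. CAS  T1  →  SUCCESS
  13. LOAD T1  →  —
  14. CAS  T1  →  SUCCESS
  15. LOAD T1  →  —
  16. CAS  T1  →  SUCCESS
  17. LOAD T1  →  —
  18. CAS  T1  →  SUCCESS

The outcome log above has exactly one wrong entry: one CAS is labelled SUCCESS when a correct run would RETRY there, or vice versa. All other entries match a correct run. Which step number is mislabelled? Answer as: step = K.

step = 8

Reference trace:
1. LOAD T1 → mem=4 r[T1]=4 [LOAD]
2. LOAD T0 → mem=4 r[T0]=4 [LOAD]
3. CAS T0 → mem=5 r[T0]=4 [OK]
4. LOAD T0 → mem=5 r[T0]=5 [LOAD]
5. CAS T0 → mem=6 r[T0]=5 [OK]
6. LOAD T0 → mem=6 r[T0]=6 [LOAD]
7. CAS T1 → mem=6 r[T1]=4 [RETRY]
8. CAS T0 → mem=7 r[T0]=6 [OK]
9. LOAD T0 → mem=7 r[T0]=7 [LOAD]
10. CAS T0 → mem=8 r[T0]=7 [OK]
11. LOAD T1 → mem=8 r[T1]=8 [LOAD]
12. CAS T1 → mem=9 r[T1]=8 [OK]
13. LOAD T1 → mem=9 r[T1]=9 [LOAD]
14. CAS T1 → mem=10 r[T1]=9 [OK]
15. LOAD T1 → mem=10 r[T1]=10 [LOAD]
16. CAS T1 → mem=11 r[T1]=10 [OK]
17. LOAD T1 → mem=11 r[T1]=11 [LOAD]
18. CAS T1 → mem=12 r[T1]=11 [OK]
Log disagrees first at step 8.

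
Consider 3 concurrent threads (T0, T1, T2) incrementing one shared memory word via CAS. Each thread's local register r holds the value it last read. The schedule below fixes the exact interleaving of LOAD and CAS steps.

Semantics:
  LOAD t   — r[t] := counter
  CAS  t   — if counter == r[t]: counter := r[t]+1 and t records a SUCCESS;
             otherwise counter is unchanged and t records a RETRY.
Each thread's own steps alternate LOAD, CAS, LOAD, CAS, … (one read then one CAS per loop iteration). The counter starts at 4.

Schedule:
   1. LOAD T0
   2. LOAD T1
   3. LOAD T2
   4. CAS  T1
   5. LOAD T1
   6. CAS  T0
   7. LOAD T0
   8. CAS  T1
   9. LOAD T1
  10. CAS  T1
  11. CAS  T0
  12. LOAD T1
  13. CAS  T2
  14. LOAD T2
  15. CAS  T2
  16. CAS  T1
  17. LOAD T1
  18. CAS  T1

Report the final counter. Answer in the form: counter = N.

#1 T0 reads 4
#2 T1 reads 4
#3 T2 reads 4
#4 T1 CAS(4→5) writes; counter now 5
#5 T1 reads 5
#6 T0 CAS(4→5) fails; counter now 5
#7 T0 reads 5
#8 T1 CAS(5→6) writes; counter now 6
#9 T1 reads 6
#10 T1 CAS(6→7) writes; counter now 7
#11 T0 CAS(5→6) fails; counter now 7
#12 T1 reads 7
#13 T2 CAS(4→5) fails; counter now 7
#14 T2 reads 7
#15 T2 CAS(7→8) writes; counter now 8
#16 T1 CAS(7→8) fails; counter now 8
#17 T1 reads 8
#18 T1 CAS(8→9) writes; counter now 9

counter = 9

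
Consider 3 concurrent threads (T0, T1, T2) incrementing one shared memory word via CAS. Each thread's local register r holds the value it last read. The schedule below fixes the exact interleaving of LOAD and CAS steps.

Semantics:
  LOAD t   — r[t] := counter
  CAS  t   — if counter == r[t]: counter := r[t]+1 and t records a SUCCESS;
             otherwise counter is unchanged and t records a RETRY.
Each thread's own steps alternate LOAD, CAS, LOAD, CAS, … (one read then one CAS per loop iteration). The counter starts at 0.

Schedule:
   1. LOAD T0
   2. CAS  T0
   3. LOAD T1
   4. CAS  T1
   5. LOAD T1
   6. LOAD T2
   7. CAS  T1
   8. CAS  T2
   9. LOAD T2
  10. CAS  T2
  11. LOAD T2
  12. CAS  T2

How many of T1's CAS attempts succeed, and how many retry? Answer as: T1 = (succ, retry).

T1 = (2, 0)

T0 LOAD — after: cnt=0, r=0 — load
T0 CAS — after: cnt=1, r=0 — ok
T1 LOAD — after: cnt=1, r=1 — load
T1 CAS — after: cnt=2, r=1 — ok
T1 LOAD — after: cnt=2, r=2 — load
T2 LOAD — after: cnt=2, r=2 — load
T1 CAS — after: cnt=3, r=2 — ok
T2 CAS — after: cnt=3, r=2 — retry
T2 LOAD — after: cnt=3, r=3 — load
T2 CAS — after: cnt=4, r=3 — ok
T2 LOAD — after: cnt=4, r=4 — load
T2 CAS — after: cnt=5, r=4 — ok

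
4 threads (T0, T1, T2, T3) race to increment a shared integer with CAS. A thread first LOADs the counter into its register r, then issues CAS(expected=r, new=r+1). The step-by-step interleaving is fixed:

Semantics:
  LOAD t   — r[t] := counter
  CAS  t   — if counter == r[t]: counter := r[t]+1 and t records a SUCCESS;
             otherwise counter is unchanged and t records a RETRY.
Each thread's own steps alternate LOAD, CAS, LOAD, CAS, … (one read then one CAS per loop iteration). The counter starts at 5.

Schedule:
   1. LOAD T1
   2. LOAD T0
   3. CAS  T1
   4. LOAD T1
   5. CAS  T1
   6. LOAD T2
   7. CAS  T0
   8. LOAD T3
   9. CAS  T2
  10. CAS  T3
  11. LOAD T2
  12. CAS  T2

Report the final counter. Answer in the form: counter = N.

counter = 9

T1 LOAD — after: cnt=5, r=5 — load
T0 LOAD — after: cnt=5, r=5 — load
T1 CAS — after: cnt=6, r=5 — ok
T1 LOAD — after: cnt=6, r=6 — load
T1 CAS — after: cnt=7, r=6 — ok
T2 LOAD — after: cnt=7, r=7 — load
T0 CAS — after: cnt=7, r=5 — retry
T3 LOAD — after: cnt=7, r=7 — load
T2 CAS — after: cnt=8, r=7 — ok
T3 CAS — after: cnt=8, r=7 — retry
T2 LOAD — after: cnt=8, r=8 — load
T2 CAS — after: cnt=9, r=8 — ok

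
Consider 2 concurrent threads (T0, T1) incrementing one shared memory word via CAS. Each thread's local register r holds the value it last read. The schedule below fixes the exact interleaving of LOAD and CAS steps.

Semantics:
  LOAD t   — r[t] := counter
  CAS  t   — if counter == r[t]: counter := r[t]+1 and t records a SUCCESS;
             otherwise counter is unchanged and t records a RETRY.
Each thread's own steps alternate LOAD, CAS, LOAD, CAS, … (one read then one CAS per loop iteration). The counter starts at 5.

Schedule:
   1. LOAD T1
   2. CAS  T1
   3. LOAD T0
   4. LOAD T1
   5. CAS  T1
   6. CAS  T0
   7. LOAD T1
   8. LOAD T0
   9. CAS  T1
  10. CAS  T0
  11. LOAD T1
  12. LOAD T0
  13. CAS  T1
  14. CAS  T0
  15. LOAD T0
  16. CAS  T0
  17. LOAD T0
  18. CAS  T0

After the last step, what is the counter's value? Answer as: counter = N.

step 1: T1 LOAD ⇒ load; ctr=5 reg=5
step 2: T1 CAS ⇒ ok; ctr=6 reg=5
step 3: T0 LOAD ⇒ load; ctr=6 reg=6
step 4: T1 LOAD ⇒ load; ctr=6 reg=6
step 5: T1 CAS ⇒ ok; ctr=7 reg=6
step 6: T0 CAS ⇒ retry; ctr=7 reg=6
step 7: T1 LOAD ⇒ load; ctr=7 reg=7
step 8: T0 LOAD ⇒ load; ctr=7 reg=7
step 9: T1 CAS ⇒ ok; ctr=8 reg=7
step 10: T0 CAS ⇒ retry; ctr=8 reg=7
step 11: T1 LOAD ⇒ load; ctr=8 reg=8
step 12: T0 LOAD ⇒ load; ctr=8 reg=8
step 13: T1 CAS ⇒ ok; ctr=9 reg=8
step 14: T0 CAS ⇒ retry; ctr=9 reg=8
step 15: T0 LOAD ⇒ load; ctr=9 reg=9
step 16: T0 CAS ⇒ ok; ctr=10 reg=9
step 17: T0 LOAD ⇒ load; ctr=10 reg=10
step 18: T0 CAS ⇒ ok; ctr=11 reg=10

counter = 11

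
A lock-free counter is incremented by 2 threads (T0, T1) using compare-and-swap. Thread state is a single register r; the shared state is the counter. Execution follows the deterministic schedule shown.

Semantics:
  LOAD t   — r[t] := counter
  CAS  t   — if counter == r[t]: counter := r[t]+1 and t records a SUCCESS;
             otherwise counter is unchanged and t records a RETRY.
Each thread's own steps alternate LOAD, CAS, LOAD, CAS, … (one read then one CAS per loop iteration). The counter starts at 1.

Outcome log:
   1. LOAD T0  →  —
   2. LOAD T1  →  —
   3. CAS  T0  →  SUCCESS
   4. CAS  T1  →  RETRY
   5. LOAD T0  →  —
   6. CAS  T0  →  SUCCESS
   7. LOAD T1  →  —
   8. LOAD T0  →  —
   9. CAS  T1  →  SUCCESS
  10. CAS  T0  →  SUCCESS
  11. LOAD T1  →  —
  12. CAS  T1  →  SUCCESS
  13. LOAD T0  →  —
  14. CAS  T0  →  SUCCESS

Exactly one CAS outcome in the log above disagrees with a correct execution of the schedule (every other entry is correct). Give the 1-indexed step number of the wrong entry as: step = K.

step = 10

Reference trace:
#1 T0 reads 1
#2 T1 reads 1
#3 T0 CAS(1→2) writes; counter now 2
#4 T1 CAS(1→2) fails; counter now 2
#5 T0 reads 2
#6 T0 CAS(2→3) writes; counter now 3
#7 T1 reads 3
#8 T0 reads 3
#9 T1 CAS(3→4) writes; counter now 4
#10 T0 CAS(3→4) fails; counter now 4
#11 T1 reads 4
#12 T1 CAS(4→5) writes; counter now 5
#13 T0 reads 5
#14 T0 CAS(5→6) writes; counter now 6
Log disagrees first at step 10.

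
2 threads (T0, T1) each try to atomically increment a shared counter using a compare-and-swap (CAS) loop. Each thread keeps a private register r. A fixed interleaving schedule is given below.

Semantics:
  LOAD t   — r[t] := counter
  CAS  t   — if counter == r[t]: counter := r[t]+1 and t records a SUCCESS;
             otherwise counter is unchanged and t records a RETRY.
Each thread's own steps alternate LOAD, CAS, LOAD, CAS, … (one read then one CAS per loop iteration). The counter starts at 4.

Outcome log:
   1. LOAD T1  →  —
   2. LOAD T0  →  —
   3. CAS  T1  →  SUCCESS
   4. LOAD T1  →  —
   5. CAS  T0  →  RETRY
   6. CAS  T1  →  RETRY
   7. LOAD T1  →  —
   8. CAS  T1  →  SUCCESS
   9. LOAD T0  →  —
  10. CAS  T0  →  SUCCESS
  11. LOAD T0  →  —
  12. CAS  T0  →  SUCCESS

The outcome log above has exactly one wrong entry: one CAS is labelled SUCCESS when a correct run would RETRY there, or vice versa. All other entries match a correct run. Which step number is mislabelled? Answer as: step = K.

Correct run:
#1 T1 reads 4
#2 T0 reads 4
#3 T1 CAS(4→5) writes; counter now 5
#4 T1 reads 5
#5 T0 CAS(4→5) fails; counter now 5
#6 T1 CAS(5→6) writes; counter now 6
#7 T1 reads 6
#8 T1 CAS(6→7) writes; counter now 7
#9 T0 reads 7
#10 T0 CAS(7→8) writes; counter now 8
#11 T0 reads 8
#12 T0 CAS(8→9) writes; counter now 9
Flip is step 6.

step = 6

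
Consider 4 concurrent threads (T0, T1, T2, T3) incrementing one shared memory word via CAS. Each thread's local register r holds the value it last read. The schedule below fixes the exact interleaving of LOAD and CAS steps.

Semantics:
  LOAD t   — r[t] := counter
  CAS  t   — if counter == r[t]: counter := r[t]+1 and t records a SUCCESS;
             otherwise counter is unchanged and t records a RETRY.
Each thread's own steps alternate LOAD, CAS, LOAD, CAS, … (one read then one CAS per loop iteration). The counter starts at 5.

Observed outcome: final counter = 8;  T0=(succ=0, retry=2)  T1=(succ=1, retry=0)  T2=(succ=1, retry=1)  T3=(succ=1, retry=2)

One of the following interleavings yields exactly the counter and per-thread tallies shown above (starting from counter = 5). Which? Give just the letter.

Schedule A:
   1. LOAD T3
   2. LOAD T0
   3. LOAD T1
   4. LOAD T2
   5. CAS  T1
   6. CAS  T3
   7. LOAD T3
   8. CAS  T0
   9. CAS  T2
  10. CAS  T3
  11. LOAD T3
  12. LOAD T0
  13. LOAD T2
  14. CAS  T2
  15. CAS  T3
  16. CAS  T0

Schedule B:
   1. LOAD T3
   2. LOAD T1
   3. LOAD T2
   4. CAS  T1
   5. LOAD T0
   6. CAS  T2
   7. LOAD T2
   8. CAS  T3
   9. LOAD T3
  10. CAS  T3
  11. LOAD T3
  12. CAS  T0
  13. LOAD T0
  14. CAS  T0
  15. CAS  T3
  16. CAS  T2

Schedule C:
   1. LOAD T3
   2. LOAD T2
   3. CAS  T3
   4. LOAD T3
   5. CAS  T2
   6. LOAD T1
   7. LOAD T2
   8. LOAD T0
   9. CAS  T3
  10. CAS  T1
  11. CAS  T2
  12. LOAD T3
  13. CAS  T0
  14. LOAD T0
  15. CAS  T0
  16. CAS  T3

Simulating candidate A:
#1 T3 reads 5
#2 T0 reads 5
#3 T1 reads 5
#4 T2 reads 5
#5 T1 CAS(5→6) writes; counter now 6
#6 T3 CAS(5→6) fails; counter now 6
#7 T3 reads 6
#8 T0 CAS(5→6) fails; counter now 6
#9 T2 CAS(5→6) fails; counter now 6
#10 T3 CAS(6→7) writes; counter now 7
#11 T3 reads 7
#12 T0 reads 7
#13 T2 reads 7
#14 T2 CAS(7→8) writes; counter now 8
#15 T3 CAS(7→8) fails; counter now 8
#16 T0 CAS(7→8) fails; counter now 8

A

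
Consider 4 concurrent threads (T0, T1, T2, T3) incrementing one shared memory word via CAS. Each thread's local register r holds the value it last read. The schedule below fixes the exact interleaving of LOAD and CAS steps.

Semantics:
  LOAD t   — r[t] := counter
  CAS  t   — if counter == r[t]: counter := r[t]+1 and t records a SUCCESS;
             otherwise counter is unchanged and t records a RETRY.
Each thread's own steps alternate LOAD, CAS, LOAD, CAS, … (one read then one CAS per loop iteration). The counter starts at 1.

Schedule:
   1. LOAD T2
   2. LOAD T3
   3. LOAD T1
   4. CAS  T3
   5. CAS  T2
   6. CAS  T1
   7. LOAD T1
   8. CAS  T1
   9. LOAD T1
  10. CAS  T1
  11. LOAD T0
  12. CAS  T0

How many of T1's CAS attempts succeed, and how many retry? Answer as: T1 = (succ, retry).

#1 T2 reads 1
#2 T3 reads 1
#3 T1 reads 1
#4 T3 CAS(1→2) writes; counter now 2
#5 T2 CAS(1→2) fails; counter now 2
#6 T1 CAS(1→2) fails; counter now 2
#7 T1 reads 2
#8 T1 CAS(2→3) writes; counter now 3
#9 T1 reads 3
#10 T1 CAS(3→4) writes; counter now 4
#11 T0 reads 4
#12 T0 CAS(4→5) writes; counter now 5

T1 = (2, 1)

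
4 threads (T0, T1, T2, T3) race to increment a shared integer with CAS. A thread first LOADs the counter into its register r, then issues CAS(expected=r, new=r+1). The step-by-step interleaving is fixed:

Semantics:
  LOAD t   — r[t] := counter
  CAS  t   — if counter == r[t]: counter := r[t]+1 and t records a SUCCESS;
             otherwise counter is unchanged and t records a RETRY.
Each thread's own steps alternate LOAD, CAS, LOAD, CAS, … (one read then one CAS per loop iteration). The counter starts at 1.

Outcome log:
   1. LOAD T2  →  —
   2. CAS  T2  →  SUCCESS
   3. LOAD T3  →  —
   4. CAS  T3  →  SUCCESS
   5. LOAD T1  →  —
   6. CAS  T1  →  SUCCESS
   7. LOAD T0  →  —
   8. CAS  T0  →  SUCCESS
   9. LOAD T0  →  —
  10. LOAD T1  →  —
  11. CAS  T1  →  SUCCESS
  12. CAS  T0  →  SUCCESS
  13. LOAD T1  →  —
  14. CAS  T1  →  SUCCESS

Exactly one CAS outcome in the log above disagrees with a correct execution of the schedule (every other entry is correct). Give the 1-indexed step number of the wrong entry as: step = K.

Reference trace:
[1] T2.load  rd  (counter 1, T2.r 1)
[2] T2.cas  hit  (counter 2, T2.r 1)
[3] T3.load  rd  (counter 2, T3.r 2)
[4] T3.cas  hit  (counter 3, T3.r 2)
[5] T1.load  rd  (counter 3, T1.r 3)
[6] T1.cas  hit  (counter 4, T1.r 3)
[7] T0.load  rd  (counter 4, T0.r 4)
[8] T0.cas  hit  (counter 5, T0.r 4)
[9] T0.load  rd  (counter 5, T0.r 5)
[10] T1.load  rd  (counter 5, T1.r 5)
[11] T1.cas  hit  (counter 6, T1.r 5)
[12] T0.cas  miss  (counter 6, T0.r 5)
[13] T1.load  rd  (counter 6, T1.r 6)
[14] T1.cas  hit  (counter 7, T1.r 6)
Mismatch at 12.

step = 12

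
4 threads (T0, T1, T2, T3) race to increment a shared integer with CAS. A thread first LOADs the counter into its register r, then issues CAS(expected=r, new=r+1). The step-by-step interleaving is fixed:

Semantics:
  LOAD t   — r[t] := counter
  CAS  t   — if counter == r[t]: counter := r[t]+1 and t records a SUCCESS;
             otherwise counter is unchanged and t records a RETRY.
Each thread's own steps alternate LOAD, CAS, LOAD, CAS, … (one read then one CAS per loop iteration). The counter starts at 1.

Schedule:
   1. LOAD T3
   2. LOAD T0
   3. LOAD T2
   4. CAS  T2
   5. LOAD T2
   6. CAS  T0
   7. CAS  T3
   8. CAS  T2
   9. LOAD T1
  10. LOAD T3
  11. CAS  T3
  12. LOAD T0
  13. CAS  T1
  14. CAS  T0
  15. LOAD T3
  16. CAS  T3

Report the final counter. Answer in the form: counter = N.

counter = 6

[1] T3.load  rd  (counter 1, T3.r 1)
[2] T0.load  rd  (counter 1, T0.r 1)
[3] T2.load  rd  (counter 1, T2.r 1)
[4] T2.cas  hit  (counter 2, T2.r 1)
[5] T2.load  rd  (counter 2, T2.r 2)
[6] T0.cas  miss  (counter 2, T0.r 1)
[7] T3.cas  miss  (counter 2, T3.r 1)
[8] T2.cas  hit  (counter 3, T2.r 2)
[9] T1.load  rd  (counter 3, T1.r 3)
[10] T3.load  rd  (counter 3, T3.r 3)
[11] T3.cas  hit  (counter 4, T3.r 3)
[12] T0.load  rd  (counter 4, T0.r 4)
[13] T1.cas  miss  (counter 4, T1.r 3)
[14] T0.cas  hit  (counter 5, T0.r 4)
[15] T3.load  rd  (counter 5, T3.r 5)
[16] T3.cas  hit  (counter 6, T3.r 5)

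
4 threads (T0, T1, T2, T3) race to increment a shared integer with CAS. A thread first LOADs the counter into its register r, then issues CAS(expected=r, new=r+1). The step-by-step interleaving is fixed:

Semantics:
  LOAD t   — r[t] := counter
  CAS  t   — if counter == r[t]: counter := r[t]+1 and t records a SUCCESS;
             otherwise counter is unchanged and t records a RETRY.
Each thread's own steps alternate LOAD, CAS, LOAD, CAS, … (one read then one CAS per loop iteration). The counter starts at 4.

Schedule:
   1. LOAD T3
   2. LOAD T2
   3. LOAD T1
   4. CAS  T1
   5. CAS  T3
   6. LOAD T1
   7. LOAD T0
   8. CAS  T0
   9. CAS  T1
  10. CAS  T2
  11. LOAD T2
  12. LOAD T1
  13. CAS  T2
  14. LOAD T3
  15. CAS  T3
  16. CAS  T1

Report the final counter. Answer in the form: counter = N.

#1 T3 reads 4
#2 T2 reads 4
#3 T1 reads 4
#4 T1 CAS(4→5) writes; counter now 5
#5 T3 CAS(4→5) fails; counter now 5
#6 T1 reads 5
#7 T0 reads 5
#8 T0 CAS(5→6) writes; counter now 6
#9 T1 CAS(5→6) fails; counter now 6
#10 T2 CAS(4→5) fails; counter now 6
#11 T2 reads 6
#12 T1 reads 6
#13 T2 CAS(6→7) writes; counter now 7
#14 T3 reads 7
#15 T3 CAS(7→8) writes; counter now 8
#16 T1 CAS(6→7) fails; counter now 8

counter = 8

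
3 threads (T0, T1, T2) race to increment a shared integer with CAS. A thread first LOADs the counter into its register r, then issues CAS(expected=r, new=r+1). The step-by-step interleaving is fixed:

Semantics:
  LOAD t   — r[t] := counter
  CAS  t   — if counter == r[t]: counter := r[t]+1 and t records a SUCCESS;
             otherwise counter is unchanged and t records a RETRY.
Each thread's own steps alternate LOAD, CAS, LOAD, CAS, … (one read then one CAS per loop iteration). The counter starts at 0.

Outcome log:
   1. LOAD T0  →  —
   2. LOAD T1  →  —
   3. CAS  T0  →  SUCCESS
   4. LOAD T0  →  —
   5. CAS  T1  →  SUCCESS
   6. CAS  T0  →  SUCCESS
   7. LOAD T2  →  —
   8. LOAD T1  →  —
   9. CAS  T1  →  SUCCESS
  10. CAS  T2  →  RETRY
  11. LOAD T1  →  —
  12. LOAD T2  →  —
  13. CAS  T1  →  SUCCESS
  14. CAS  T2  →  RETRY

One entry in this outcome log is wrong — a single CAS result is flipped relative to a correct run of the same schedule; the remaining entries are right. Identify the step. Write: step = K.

step = 5

Correct run:
   1) LOAD T0:  M=0  r_T0=0
   2) LOAD T1:  M=0  r_T1=0
   3) CAS  T0:  M=1  r_T0=0 ✓
   4) LOAD T0:  M=1  r_T0=1
   5) CAS  T1:  M=1  r_T1=0 ✗
   6) CAS  T0:  M=2  r_T0=1 ✓
   7) LOAD T2:  M=2  r_T2=2
   8) LOAD T1:  M=2  r_T1=2
   9) CAS  T1:  M=3  r_T1=2 ✓
  10) CAS  T2:  M=3  r_T2=2 ✗
  11) LOAD T1:  M=3  r_T1=3
  12) LOAD T2:  M=3  r_T2=3
  13) CAS  T1:  M=4  r_T1=3 ✓
  14) CAS  T2:  M=4  r_T2=3 ✗
Flip is step 5.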